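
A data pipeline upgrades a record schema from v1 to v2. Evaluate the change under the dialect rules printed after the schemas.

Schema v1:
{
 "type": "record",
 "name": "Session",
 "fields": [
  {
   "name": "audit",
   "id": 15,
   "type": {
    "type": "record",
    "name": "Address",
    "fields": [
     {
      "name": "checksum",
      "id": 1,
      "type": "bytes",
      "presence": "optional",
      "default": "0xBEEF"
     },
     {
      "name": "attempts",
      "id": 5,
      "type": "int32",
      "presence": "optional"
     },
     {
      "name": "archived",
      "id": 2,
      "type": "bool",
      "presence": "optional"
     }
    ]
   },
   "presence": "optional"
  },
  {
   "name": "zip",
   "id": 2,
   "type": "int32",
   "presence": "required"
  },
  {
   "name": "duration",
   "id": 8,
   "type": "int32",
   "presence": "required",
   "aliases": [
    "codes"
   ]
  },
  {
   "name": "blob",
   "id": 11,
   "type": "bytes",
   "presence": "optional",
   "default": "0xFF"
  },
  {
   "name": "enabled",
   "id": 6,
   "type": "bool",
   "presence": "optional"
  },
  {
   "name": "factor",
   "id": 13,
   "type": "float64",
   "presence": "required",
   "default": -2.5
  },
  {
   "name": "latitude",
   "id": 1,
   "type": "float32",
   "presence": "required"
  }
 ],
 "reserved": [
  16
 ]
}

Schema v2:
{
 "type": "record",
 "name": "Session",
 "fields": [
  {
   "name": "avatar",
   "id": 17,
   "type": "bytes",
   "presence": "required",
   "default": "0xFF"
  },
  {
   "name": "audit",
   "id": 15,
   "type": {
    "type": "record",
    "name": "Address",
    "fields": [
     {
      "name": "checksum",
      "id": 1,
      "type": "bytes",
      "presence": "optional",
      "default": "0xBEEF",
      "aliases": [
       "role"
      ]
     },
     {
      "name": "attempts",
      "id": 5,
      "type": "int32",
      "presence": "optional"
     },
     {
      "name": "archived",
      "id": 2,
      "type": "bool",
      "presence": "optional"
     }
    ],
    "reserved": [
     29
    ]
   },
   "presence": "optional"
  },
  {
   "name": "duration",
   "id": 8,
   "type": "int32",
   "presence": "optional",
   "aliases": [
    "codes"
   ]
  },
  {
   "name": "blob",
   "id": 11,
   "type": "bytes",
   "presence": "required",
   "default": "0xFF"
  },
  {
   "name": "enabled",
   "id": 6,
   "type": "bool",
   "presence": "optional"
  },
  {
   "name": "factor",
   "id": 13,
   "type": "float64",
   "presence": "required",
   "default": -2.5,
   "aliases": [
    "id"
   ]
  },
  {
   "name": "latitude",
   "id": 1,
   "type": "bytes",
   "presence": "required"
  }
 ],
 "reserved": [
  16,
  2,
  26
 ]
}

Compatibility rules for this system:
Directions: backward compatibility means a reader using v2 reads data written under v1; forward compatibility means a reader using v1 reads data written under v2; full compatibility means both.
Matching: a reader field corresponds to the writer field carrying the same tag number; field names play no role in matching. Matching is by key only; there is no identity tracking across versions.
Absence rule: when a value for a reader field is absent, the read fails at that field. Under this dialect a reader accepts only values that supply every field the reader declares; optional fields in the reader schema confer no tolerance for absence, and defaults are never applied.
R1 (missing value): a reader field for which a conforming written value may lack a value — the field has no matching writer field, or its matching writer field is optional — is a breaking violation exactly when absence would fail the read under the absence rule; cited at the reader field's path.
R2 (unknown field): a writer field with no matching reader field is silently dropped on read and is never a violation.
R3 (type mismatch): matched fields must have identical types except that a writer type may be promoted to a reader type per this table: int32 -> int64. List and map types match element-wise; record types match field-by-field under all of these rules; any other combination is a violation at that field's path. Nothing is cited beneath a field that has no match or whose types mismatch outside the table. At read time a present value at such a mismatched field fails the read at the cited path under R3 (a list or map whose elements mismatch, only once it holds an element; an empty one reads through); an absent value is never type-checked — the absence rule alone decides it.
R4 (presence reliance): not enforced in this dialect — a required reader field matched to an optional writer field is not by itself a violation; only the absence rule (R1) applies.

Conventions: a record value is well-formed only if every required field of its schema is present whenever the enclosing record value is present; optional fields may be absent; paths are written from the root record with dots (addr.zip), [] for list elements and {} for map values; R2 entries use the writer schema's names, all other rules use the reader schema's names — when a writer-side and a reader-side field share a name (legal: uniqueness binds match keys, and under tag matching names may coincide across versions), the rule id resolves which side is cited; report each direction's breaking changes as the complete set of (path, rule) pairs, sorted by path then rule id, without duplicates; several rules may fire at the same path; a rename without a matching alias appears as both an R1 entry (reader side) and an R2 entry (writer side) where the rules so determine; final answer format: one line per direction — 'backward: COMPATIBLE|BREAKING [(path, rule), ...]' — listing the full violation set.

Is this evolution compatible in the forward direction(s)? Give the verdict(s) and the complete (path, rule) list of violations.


arrows below run writer -> reader for Session
forward pass over Session, reader schema v1, writer schema v2:
  writer optional, Address -> Address: reader audit maps from writer audit
  zip: no writer match
  writer optional, int32 -> int32: reader duration maps from writer duration
  writer required, bytes -> bytes: reader blob maps from writer blob
  writer optional, bool -> bool: reader enabled maps from writer enabled
  writer required, float64 -> float64: reader factor maps from writer factor
  writer required, bytes -> float32: reader latitude maps from writer latitude
  writer avatar: unknown to reader
  writer optional, bytes -> bytes: reader audit.checksum maps from writer audit.checksum
  writer optional, int32 -> int32: reader audit.attempts maps from writer audit.attempts
  writer optional, bool -> bool: reader audit.archived maps from writer audit.archived
  breaking: (audit, R1)
  breaking: (audit.archived, R1)
  breaking: (audit.attempts, R1)
  breaking: (audit.checksum, R1)
  breaking: (duration, R1)
  breaking: (enabled, R1)
  breaking: (latitude, R3)
  breaking: (zip, R1)
  => 8 violation(s): forward is BREAKING for Session
the other Session changes do not affect what is asked:
  added field avatar to record Session: required bytes, tag 17, default 0xFF (in v2 it sits immediately before audit) -> fires only in the backward direction of Session, which is not asked here

forward: BREAKING [(audit, R1), (audit.archived, R1), (audit.attempts, R1), (audit.checksum, R1), (duration, R1), (enabled, R1), (latitude, R3), (zip, R1)]


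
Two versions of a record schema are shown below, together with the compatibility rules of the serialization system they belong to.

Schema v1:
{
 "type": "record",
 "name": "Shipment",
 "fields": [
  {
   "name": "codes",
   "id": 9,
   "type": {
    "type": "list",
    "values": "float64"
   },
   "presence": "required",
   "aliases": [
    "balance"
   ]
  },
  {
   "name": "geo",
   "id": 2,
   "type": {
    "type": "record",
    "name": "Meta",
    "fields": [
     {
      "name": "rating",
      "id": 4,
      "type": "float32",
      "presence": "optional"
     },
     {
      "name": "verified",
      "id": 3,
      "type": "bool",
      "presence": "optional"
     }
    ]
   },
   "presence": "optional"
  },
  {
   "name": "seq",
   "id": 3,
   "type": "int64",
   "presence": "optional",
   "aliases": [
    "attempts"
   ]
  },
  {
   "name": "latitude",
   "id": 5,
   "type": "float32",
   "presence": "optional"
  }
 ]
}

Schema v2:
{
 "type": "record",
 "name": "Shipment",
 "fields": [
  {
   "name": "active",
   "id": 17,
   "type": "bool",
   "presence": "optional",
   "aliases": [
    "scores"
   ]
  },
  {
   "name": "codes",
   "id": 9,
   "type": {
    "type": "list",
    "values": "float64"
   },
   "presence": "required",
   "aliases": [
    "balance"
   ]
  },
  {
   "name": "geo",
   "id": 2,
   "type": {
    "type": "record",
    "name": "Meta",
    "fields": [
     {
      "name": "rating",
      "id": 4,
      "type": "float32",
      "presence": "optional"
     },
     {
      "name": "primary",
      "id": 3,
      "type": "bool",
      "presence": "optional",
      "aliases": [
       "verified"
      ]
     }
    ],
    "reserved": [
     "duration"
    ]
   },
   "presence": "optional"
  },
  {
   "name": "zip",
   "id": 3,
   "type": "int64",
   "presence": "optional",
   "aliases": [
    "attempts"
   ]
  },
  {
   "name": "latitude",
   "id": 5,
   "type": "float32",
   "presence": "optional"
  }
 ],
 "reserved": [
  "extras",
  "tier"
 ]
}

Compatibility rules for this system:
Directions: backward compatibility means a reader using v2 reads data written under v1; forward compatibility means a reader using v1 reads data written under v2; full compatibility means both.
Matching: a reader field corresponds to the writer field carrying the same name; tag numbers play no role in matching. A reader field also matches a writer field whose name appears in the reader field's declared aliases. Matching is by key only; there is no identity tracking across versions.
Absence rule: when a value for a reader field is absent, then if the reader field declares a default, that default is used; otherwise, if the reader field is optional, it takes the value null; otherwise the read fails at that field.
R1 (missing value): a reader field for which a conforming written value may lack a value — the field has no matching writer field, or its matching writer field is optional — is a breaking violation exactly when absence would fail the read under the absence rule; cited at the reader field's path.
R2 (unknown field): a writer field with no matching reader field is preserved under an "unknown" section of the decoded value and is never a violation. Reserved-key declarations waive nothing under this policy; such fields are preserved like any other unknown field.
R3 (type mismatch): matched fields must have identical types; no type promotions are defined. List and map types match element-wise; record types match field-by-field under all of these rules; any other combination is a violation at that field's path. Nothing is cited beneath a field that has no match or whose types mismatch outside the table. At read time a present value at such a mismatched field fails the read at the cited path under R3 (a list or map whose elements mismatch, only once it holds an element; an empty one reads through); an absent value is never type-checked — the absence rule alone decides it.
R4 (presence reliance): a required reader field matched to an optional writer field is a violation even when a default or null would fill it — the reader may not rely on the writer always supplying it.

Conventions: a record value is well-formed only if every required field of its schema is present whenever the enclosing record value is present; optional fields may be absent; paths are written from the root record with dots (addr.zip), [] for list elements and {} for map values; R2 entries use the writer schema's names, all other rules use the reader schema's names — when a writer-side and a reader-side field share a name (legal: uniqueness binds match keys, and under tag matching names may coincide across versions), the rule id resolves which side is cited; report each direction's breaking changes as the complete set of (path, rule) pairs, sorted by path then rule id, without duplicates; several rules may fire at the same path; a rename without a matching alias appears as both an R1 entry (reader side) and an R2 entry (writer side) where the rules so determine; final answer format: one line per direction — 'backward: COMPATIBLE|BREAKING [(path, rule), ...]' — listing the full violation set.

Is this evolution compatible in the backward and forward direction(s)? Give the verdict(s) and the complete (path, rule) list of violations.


each type pair in Shipment: writer, then reader
backward for Shipment (reader v2, writer v1):
  no writer field matches reader active
  codes: list<float64> -> list<float64>, writer required; from codes
  geo: Meta -> Meta, writer optional; from geo
  no writer field matches reader zip
  latitude: float32 -> float32, writer optional; from latitude
  leftover writer field: seq
  geo.rating: float32 -> float32, writer optional; from geo.rating
  geo.primary: bool -> bool, writer optional; from geo.verified
  => no violations; backward on Shipment: COMPATIBLE
forward for Shipment (reader v1, writer v2):
  codes: list<float64> -> list<float64>, writer required; from codes
  geo: Meta -> Meta, writer optional; from geo
  no writer field matches reader seq
  latitude: float32 -> float32, writer optional; from latitude
  leftover writer field: active
  leftover writer field: zip
  geo.rating: float32 -> float32, writer optional; from geo.rating
  no writer field matches reader geo.verified
  leftover writer field: geo.primary
  => no violations; forward on Shipment: COMPATIBLE

backward: COMPATIBLE []; forward: COMPATIBLE []


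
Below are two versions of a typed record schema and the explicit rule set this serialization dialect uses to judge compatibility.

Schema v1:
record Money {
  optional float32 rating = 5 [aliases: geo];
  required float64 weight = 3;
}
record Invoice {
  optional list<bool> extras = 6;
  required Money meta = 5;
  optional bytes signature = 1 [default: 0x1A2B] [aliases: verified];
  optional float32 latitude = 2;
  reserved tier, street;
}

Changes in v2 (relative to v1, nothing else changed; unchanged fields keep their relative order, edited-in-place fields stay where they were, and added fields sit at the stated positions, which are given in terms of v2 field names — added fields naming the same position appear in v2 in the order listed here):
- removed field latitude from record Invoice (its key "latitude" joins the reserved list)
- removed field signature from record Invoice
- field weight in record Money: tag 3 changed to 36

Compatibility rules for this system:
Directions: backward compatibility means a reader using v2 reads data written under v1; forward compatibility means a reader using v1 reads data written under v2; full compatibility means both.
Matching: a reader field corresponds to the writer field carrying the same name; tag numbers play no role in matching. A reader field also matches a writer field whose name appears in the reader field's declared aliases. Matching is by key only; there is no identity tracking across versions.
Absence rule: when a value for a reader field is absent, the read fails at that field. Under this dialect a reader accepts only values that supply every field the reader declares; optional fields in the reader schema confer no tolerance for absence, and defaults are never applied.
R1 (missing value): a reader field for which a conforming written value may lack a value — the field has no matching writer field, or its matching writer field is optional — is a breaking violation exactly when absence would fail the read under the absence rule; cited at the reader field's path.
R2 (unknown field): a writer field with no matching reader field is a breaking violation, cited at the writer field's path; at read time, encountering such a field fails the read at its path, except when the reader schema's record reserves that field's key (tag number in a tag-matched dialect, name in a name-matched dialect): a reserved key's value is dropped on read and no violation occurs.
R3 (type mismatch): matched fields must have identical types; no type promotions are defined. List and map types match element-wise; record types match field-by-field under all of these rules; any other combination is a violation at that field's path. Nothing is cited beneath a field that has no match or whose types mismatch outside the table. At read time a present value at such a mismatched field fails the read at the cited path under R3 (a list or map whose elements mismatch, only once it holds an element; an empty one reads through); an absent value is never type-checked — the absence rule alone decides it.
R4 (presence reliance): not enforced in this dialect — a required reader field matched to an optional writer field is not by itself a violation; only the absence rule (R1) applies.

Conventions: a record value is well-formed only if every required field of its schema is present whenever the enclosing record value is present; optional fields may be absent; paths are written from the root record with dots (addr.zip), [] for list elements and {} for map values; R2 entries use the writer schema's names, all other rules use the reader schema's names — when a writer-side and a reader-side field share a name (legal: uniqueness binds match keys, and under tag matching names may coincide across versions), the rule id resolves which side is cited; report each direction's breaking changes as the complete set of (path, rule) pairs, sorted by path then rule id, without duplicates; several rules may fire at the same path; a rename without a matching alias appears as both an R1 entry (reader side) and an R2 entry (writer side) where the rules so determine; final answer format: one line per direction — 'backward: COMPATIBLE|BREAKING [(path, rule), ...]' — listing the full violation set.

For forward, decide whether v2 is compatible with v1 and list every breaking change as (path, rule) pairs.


forward: BREAKING [(extras, R1), (latitude, R1), (meta.rating, R1), (signature, R1)]

in Invoice below, arrows point writer -> reader
checking forward for Invoice: reader v1 against writer v2:
  extras: paired with writer extras (list<bool> -> list<bool>; writer optional)
  meta: paired with writer meta (Money -> Money; writer required)
  signature has no writer counterpart
  latitude has no writer counterpart
  meta.rating: paired with writer meta.rating (float32 -> float32; writer optional)
  meta.weight: paired with writer meta.weight (float64 -> float64; writer required)
  breaking: (extras, R1)
  breaking: (latitude, R1)
  breaking: (meta.rating, R1)
  breaking: (signature, R1)
  forward on Invoice therefore BREAKING (4)
the rest of the Invoice diff is inert for this question:
  removed field latitude from record Invoice (its key "latitude" joins the reserved list) -> fires only in the backward direction of Invoice, which is not asked here
  removed field signature from record Invoice -> fires only in the backward direction of Invoice, which is not asked here
  field weight in record Money: tag 3 changed to 36 -> no rule fires on it in Invoice's dialect; the asked verdict holds


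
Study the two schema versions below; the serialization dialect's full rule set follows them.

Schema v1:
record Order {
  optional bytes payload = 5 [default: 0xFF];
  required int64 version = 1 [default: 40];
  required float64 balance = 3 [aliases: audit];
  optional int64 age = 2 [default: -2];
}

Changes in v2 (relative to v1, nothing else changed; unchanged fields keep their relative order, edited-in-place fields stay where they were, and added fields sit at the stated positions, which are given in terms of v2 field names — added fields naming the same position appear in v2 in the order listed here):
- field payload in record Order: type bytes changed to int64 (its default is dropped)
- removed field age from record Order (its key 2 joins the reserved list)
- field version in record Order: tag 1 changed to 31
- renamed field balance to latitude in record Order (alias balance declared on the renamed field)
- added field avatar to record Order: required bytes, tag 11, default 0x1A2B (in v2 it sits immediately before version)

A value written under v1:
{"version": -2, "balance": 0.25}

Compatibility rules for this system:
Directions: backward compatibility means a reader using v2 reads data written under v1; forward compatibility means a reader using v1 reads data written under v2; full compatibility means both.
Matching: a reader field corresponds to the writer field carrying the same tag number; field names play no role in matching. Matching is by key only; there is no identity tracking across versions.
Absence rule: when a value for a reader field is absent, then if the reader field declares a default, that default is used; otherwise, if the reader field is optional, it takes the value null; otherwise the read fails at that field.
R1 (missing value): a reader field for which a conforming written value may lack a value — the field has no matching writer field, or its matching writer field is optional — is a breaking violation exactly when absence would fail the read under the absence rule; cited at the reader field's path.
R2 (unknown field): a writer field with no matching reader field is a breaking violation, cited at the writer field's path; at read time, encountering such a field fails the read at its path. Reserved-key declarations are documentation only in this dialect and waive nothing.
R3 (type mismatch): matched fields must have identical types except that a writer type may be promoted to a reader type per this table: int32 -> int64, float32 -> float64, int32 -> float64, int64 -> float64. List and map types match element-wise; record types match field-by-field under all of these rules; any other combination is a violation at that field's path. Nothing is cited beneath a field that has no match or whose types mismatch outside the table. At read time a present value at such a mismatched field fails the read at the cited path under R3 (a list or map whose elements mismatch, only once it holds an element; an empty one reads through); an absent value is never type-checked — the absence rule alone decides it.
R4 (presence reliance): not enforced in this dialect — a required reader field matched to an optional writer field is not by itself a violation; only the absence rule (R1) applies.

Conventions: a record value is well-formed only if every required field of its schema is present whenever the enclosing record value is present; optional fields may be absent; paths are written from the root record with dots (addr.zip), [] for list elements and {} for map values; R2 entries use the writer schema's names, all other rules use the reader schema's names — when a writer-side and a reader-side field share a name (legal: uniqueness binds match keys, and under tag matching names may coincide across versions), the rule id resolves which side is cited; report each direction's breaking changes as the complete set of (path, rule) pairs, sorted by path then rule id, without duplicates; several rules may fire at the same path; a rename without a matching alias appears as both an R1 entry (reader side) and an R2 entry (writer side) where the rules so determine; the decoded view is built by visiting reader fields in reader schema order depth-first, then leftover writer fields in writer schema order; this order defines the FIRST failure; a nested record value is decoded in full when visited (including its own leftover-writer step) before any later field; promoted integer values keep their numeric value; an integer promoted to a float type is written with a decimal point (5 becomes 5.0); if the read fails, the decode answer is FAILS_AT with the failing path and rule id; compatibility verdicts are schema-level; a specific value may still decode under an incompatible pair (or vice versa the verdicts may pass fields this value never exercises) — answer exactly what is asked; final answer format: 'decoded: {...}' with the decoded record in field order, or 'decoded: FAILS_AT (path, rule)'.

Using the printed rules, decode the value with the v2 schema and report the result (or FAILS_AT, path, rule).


decoded: FAILS_AT (version, R2)

in Order below, arrows point writer -> reader
migrating the Order value to v2:
  payload := null (not supplied -> null)
  avatar := 0x1A2B (no value, default fills)
  version := 40 (no value, default fills)
  latitude := 0.25 (from writer balance)
  read fails at version under R2 (unknown field)
  => FAILS_AT (version, R2)
ruling out the remaining Order differences:
  field payload in record Order: type bytes changed to int64 (its default is dropped) -> matters for Order compatibility verdicts, not for this value's decode
  removed field age from record Order (its key 2 joins the reserved list) -> matters for Order compatibility verdicts, not for this value's decode
  renamed field balance to latitude in record Order (alias balance declared on the renamed field) -> no rule fires on it and the decoded Order view is identical with or without it
  added field avatar to record Order: required bytes, tag 11, default 0x1A2B (in v2 it sits immediately before version) -> matters for Order compatibility verdicts, not for this value's decode


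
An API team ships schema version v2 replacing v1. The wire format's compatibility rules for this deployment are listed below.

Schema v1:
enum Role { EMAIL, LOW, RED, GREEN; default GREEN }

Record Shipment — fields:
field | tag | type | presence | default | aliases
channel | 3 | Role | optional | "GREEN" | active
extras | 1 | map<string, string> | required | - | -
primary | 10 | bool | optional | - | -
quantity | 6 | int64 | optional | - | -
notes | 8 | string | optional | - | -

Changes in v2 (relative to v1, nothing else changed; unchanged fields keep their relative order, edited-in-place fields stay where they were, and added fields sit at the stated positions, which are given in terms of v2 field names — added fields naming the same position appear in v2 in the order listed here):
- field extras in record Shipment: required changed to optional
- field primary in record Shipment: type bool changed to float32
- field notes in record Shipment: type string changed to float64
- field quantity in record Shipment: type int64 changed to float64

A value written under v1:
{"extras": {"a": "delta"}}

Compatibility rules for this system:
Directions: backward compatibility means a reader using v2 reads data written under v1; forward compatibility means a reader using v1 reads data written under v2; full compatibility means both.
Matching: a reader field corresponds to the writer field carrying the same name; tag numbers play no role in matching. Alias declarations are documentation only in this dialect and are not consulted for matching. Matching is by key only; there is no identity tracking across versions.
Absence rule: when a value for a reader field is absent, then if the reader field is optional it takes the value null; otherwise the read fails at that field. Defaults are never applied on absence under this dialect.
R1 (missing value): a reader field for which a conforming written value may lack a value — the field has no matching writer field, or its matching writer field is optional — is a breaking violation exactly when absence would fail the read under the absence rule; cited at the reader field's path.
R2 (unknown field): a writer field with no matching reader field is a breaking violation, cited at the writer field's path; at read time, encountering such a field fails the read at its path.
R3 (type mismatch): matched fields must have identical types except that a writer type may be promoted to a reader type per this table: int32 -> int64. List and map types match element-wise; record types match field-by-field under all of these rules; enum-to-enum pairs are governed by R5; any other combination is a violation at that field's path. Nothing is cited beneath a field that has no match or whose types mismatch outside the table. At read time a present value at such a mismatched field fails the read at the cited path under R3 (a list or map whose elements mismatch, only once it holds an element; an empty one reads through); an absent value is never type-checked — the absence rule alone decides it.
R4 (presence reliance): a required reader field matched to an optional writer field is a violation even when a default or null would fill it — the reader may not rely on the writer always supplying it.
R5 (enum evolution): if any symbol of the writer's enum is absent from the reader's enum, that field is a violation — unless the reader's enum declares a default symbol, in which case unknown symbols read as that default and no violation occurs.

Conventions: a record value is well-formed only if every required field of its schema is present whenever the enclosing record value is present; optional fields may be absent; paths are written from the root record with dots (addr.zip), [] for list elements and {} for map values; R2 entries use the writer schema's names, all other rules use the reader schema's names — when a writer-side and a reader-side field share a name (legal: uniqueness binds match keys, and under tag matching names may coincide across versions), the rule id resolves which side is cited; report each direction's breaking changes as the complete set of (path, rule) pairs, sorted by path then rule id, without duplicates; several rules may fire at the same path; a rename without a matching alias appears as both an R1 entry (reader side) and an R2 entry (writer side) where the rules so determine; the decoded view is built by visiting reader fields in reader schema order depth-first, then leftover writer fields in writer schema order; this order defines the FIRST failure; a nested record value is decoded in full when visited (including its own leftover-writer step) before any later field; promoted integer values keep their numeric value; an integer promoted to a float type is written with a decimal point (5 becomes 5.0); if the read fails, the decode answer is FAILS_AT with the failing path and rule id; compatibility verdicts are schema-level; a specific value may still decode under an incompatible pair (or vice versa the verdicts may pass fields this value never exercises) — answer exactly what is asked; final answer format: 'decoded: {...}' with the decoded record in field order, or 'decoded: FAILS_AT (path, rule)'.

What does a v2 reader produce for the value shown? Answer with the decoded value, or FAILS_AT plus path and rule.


each type pair in Shipment: writer, then reader
decode (reader v2):
  channel := null (not supplied -> null)
  extras := {"a": "delta"}
  primary := null (not supplied -> null)
  quantity := null (not supplied -> null)
  notes := null (not supplied -> null)
  => decoded: {"channel": null, "extras": {"a": "delta"}, "primary": null, "quantity": null, "notes": null}
diffs on Shipment not affecting the asked answer:
  field extras in record Shipment: required changed to optional -> shifts the Shipment verdicts, not this decode
  field primary in record Shipment: type bool changed to float32 -> shifts the Shipment verdicts, not this decode
  field notes in record Shipment: type string changed to float64 -> shifts the Shipment verdicts, not this decode
  field quantity in record Shipment: type int64 changed to float64 -> shifts the Shipment verdicts, not this decode

decoded: {"channel": null, "extras": {"a": "delta"}, "primary": null, "quantity": null, "notes": null}


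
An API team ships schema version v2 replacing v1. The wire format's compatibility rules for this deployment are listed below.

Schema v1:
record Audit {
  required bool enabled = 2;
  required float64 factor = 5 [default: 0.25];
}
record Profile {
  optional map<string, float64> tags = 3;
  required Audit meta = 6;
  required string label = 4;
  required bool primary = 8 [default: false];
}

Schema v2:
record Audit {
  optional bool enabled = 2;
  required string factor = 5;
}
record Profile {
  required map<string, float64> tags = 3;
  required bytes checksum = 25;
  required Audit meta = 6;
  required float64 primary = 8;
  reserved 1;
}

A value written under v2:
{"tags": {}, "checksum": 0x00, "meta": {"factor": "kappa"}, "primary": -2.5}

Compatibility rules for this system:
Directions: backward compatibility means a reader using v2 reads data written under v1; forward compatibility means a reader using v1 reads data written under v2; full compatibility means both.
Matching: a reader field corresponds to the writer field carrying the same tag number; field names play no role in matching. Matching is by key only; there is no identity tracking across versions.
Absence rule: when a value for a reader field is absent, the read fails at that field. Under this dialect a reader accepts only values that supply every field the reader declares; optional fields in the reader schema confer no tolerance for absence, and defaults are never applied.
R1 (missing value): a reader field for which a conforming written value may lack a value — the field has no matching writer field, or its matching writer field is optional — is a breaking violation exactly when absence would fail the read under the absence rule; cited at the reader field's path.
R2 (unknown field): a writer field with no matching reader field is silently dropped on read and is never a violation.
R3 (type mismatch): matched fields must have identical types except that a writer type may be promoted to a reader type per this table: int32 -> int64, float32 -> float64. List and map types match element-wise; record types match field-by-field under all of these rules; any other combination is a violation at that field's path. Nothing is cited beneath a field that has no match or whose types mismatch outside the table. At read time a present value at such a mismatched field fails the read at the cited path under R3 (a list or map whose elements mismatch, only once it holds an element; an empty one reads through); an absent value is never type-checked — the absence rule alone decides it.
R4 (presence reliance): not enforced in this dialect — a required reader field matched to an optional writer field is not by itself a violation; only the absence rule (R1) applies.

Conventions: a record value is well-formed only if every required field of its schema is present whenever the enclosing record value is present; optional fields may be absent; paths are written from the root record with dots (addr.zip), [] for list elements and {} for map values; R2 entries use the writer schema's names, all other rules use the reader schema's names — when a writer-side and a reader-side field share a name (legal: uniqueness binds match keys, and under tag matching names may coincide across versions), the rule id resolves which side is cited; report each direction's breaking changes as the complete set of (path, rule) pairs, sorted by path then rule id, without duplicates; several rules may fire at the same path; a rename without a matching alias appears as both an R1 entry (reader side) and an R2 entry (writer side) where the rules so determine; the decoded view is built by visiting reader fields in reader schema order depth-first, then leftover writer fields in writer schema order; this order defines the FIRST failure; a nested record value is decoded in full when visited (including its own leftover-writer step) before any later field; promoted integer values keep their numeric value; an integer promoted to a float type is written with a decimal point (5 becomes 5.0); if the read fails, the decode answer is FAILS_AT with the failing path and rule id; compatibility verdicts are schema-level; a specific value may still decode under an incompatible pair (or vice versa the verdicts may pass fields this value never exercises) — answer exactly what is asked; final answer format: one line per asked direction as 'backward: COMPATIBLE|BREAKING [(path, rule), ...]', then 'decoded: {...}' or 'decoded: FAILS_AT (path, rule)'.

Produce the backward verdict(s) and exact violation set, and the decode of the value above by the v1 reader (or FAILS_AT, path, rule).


backward: BREAKING [(checksum, R1), (meta.factor, R3), (primary, R3), (tags, R1)]; decoded: FAILS_AT (meta.enabled, R1)

each type pair in Profile: writer, then reader
backward for Profile (reader v2, writer v1):
  map<string, float64> -> map<string, float64>, writer optional: tags aligns to tags
  checksum: no writer match
  Audit -> Audit, writer required: meta aligns to meta
  bool -> float64, writer required: primary aligns to primary
  writer label: unknown to reader
  bool -> bool, writer required: meta.enabled aligns to meta.enabled
  float64 -> string, writer required: meta.factor aligns to meta.factor
  breaking: (checksum, R1)
  breaking: (meta.factor, R3)
  breaking: (primary, R3)
  breaking: (tags, R1)
  => 4 violation(s): backward is BREAKING for Profile
decode walk for Profile under reader schema v1:
  tags := {}
  read fails at meta.enabled under R1 (no fill)
  => FAILS_AT (meta.enabled, R1)
checking off the Profile differences that do not matter here:
  field tags in record Profile: optional changed to required -> affects forward compatibility only, which is not asked
  removed field label from record Profile -> affects forward compatibility only, which is not asked


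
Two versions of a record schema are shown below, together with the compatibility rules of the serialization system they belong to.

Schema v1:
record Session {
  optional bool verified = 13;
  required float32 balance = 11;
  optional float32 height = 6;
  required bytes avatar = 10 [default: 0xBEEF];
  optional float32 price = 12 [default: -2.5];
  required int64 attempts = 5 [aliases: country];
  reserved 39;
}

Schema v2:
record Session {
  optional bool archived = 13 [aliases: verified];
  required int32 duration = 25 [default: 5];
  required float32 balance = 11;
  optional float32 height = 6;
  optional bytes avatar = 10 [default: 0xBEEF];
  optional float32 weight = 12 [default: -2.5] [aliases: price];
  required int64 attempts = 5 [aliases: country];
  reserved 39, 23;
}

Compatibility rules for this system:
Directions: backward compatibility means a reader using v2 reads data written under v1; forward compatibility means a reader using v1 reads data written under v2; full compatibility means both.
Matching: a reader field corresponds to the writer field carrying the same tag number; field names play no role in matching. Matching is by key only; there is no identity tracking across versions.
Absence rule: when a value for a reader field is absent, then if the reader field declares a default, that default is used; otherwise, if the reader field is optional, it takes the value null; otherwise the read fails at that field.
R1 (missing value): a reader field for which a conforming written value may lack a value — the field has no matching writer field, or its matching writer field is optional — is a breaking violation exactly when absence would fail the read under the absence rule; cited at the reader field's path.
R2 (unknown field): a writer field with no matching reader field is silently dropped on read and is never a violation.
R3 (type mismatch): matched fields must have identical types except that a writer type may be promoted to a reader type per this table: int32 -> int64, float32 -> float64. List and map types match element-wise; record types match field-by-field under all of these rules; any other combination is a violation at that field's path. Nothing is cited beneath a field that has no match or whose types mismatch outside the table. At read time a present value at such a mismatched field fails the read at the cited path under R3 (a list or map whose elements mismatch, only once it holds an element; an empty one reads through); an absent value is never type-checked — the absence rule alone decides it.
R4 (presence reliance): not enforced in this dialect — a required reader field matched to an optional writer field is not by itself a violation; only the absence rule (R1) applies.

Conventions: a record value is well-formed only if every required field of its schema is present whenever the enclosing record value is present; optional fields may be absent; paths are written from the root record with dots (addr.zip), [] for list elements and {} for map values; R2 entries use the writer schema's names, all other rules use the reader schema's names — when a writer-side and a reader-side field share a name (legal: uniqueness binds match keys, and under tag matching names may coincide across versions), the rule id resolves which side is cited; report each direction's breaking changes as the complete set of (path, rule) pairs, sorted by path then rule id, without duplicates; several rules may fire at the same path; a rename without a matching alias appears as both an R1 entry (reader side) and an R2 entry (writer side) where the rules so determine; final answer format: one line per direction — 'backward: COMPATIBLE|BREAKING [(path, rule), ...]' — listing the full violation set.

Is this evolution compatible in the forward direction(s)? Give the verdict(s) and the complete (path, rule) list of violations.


forward: COMPATIBLE []

in Session below, arrows point writer -> reader
forward analysis of Session with v1 as reader and v2 as writer:
  verified <- archived (bool -> bool, writer optional)
  balance <- balance (float32 -> float32, writer required)
  height <- height (float32 -> float32, writer optional)
  avatar <- avatar (bytes -> bytes, writer optional)
  price <- weight (float32 -> float32, writer optional)
  attempts <- attempts (int64 -> int64, writer required)
  leftover writer field: duration
  nothing fires on Session: forward is COMPATIBLE
ruling out the remaining Session differences:
  field avatar in record Session: required changed to optional -> no rule fires on it in Session's dialect; the asked verdict holds
  added field duration to record Session: required int32, tag 25, default 5 (in v2 it sits immediately before balance) -> no rule fires on it in Session's dialect; the asked verdict holds
  renamed field verified to archived in record Session (alias verified declared on the renamed field) -> no rule fires on it in Session's dialect; the asked verdict holds
  renamed field price to weight in record Session (alias price declared on the renamed field) -> no rule fires on it in Session's dialect; the asked verdict holds
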